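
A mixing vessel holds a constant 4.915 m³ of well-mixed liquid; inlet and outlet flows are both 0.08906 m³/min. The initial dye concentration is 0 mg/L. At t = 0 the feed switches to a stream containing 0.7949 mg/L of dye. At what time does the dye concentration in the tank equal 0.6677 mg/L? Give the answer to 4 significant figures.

Unsteady species balance (constant V, well mixed): V dC/dt = Q(C_in − C), so τ = V/Q = 55.1875 min.
C(t) = C_in + (C₀ − C_in) e^(−t/τ). Set C = 0.6677 and solve for t:
e^(−t/τ) = (C − C_in)/(C₀ − C_in) = (0.6677 − 0.7949)/(0 − 0.7949) = 0.160020
t = −τ ln(…) = 55.1875 × 1.83246 = 101.129 min.

101.1 min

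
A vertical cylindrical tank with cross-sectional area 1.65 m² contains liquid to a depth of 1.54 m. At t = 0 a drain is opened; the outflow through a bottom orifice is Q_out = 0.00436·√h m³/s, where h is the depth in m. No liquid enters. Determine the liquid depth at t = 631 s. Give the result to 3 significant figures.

A dh/dt = −Q_out = −0.00436 √h.
This is separable: 2 d(√h)/dt = −0.00436/A, so √h = √h₀ − (0.00436/(2A)) t.
√h = √1.54 − 0.00436·631/(2·1.65) = 1.2410 − 0.83368 = 0.40728.
h = 0.40728² = 0.16588 m.

0.166 m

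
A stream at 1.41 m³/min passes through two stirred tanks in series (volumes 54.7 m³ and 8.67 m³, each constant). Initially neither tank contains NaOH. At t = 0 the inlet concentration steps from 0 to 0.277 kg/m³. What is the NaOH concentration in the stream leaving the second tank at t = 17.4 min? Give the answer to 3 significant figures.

Time constants: τᵢ = Vᵢ/Q for each well-mixed tank.
τ₁ = 54.7/1.41 = 38.794 min; τ₂ = 8.67/1.41 = 6.1489 min.
Tank 1: C₁ = C_in(1 − e^(−t/τ₁)). Tank 2 (τ₁ ≠ τ₂): C₂ = C_in[1 − (τ₁ e^(−t/τ₁) − τ₂ e^(−t/τ₂))/(τ₁ − τ₂)].
At t = 17.4: e^(−t/τ₁) = 0.63857, e^(−t/τ₂) = 0.059027.
C₂ = 0.277·[1 − (38.794·0.63857 − 6.1489·0.059027)/(32.645)] = 0.277·0.25227 = 0.069878 kg/m³.

0.0699 kg/m³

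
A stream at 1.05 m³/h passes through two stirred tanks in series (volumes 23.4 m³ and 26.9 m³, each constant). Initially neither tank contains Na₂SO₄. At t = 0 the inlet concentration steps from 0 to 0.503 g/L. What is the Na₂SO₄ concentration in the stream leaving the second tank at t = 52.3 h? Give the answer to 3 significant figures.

0.323 g/L

Species balance on tank i: dCᵢ/dt = (Cᵢ₋₁ − Cᵢ)/τᵢ with τᵢ = Vᵢ/Q.
τ₁ = 23.4/1.05 = 22.286 h; τ₂ = 26.9/1.05 = 25.619 h.
Tank 1: C₁ = C_in(1 − e^(−t/τ₁)). Tank 2 (τ₁ ≠ τ₂): C₂ = C_in[1 − (τ₁ e^(−t/τ₁) − τ₂ e^(−t/τ₂))/(τ₁ − τ₂)].
At t = 52.3: e^(−t/τ₁) = 0.095675, e^(−t/τ₂) = 0.12984.
C₂ = 0.503·[1 − (22.286·0.095675 − 25.619·0.12984)/(-3.3333)] = 0.503·0.64174 = 0.32280 g/L.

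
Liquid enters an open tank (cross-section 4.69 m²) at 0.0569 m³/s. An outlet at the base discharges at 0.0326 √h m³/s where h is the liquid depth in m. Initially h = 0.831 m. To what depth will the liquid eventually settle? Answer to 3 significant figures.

Level balance: A dh/dt = 0.0569 − 0.0326 √h. Setting dh/dt = 0:
Q_in = 0.0326 √h_ss ⇒ √h_ss = 0.0569/0.0326 = 1.7454.
h_ss = 1.7454² = 3.0464 m. (Since h₀ = 0.831 m < h_ss, the level will rise toward this value.)

3.05 m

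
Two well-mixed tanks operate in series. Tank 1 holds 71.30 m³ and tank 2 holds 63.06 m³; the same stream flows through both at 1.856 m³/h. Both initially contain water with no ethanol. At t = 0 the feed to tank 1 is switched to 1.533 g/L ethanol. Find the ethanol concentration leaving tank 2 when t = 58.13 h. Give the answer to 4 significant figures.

Time constants: τᵢ = Vᵢ/Q for each well-mixed tank.
τ₁ = 71.30/1.856 = 38.4159 h; τ₂ = 63.06/1.856 = 33.9763 h.
Solving the cascade with C₁(0)=C₂(0)=0 gives C₂(t) = C_in[1 − (τ₁ e^(−t/τ₁) − τ₂ e^(−t/τ₂))/(τ₁ − τ₂)].
At t = 58.13: e^(−t/τ₁) = 0.220210, e^(−t/τ₂) = 0.180703.
C₂ = 1.533·[1 − (38.4159·0.220210 − 33.9763·0.180703)/(4.43966)] = 1.533·0.477449 = 0.731929 g/L.

0.7319 g/L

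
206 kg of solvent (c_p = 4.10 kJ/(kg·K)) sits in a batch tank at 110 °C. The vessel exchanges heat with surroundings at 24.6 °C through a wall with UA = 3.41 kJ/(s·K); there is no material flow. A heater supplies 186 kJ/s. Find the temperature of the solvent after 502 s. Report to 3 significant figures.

M c_p dT/dt = −UA(T − T_amb) + Q̇.
dT/dt = (T_ss − T)/τ with T_ss = T_amb + Q̇/UA = 24.6 + 186/3.41 = 79.145 °C, τ = M c_p/UA = 206·4.10/3.41 = 247.68 s.
Solution: T(t) = T_ss + (T₀ − T_ss) e^(−t/τ).
T(502) = 79.145 + (30.855)·0.13176 = 83.211 °C.

83.2 °C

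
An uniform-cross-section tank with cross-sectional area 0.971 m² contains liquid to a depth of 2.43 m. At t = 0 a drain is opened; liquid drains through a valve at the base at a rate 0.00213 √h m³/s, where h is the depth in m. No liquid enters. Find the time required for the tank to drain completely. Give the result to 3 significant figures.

Mass balance (ρ constant): A dh/dt = −0.00213 √h.
Separate and integrate: 2(√h − √h₀) = −(0.00213/A) t.
Set h = 0: 2√h₀ = (0.00213/A) t_empty ⇒ t_empty = 2A√h₀/0.00213.
t_empty = 2·0.971·√2.43/0.00213 = 1.9420·1.5588/0.00213 = 1421.3 s.

1420 s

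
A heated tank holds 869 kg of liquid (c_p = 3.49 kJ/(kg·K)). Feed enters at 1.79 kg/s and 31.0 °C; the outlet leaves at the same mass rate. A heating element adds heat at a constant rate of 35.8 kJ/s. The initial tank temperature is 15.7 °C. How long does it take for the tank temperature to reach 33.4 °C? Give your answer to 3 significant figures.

Heat balance on the well-mixed liquid: M c_p dT/dt = ṁ c_p (T_in − T) + 35.8.
τ = M/ṁ = 485.47 s; T_ss = T_in + Q̇/(ṁ c_p) = 36.731 °C.
T(t) = T_ss + (T₀ − T_ss) e^(−t/τ). Set T = 33.4:
e^(−t/τ) = (33.4 − 36.731)/(15.7 − 36.731) = 0.15837
t = −485.47 · ln(0.15837) = 894.64 s.

895 s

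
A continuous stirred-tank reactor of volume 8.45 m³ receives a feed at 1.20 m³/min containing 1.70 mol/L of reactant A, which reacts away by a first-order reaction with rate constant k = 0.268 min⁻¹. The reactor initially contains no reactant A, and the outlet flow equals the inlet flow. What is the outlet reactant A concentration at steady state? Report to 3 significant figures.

Species balance: V dC/dt = Q C_in − Q C − k V C.
Steady state (dC/dt = 0): C_ss = Q C_in/(Q + kV) = C_in/(1 + kV/Q).
C_ss = 1.20·1.70/(1.20 + 0.268·8.45) = 2.0400/3.4646 = 0.58881 mol/L.

0.589 mol/L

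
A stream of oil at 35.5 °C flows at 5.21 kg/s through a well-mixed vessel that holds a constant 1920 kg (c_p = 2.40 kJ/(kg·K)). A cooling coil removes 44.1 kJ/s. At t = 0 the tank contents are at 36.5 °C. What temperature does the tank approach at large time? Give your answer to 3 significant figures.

32.0 °C

M c_p dT/dt = ṁ c_p (T_in − T) − Q̇.
At steady state dT/dt = 0 ⇒ T_ss = T_in − Q̇/(ṁ c_p) = 35.5 − 44.1/(5.21·2.40) = 31.973 °C.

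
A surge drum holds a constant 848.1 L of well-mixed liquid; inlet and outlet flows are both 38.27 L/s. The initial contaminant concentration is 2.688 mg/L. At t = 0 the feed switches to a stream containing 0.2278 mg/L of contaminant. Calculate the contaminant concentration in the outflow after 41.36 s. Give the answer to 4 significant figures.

Accumulation = in − out for the solute gives V dC/dt = Q(C_in − C).
Rewrite as dC/dt + C/τ = C_in/τ, τ = V/Q = 22.1610 s.
This is linear first-order; C(t) = C_in + (C₀ − C_in) e^(−t/τ).
C(41.36) = 0.2278 + (2.688 − 0.2278)·e^(−41.36/22.1610) = 0.2278 + (2.46020)·0.154688 = 0.608363 mg/L.

0.6084 mg/L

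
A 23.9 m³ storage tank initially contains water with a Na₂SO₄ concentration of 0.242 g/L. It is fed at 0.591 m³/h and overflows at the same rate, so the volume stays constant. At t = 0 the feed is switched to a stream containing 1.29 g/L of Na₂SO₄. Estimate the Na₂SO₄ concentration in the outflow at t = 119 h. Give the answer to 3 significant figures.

Accumulation = in − out for the solute gives V dC/dt = Q(C_in − C).
Rewrite as dC/dt + C/τ = C_in/τ, τ = V/Q = 40.440 h.
C approaches C_in exponentially: C(t) = C_in + (C₀ − C_in) e^(−t/τ).
C(119) = 1.29 + (0.242 − 1.29)·e^(−119/40.440) = 1.29 + (-1.0480)·0.052727 = 1.2347 g/L.

1.23 g/L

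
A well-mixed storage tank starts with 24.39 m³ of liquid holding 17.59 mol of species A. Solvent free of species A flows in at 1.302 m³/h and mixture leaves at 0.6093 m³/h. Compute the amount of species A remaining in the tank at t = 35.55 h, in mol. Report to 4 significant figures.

9.520 mol

Let m(t) be the amount of species A. Volume: V(t) = V₀ + (Q_in − Q_out) t = 24.39 + 0.692700 t; V(35.55) = 49.0155 m³.
Solute balance: dm/dt = 0 − Q_out C = −Q_out m/V(t).
dm/m = −Q_out dt/(V₀ + 0.692700 t); integrating gives ln(m/m₀) = −(Q_out/(Q_in−Q_out)) ln(V/V₀).
m = m₀ (V₀/V)^(Q_out/(Q_in−Q_out)) = 17.59 × (24.39/49.0155)^(0.879602) = 9.52006 mol.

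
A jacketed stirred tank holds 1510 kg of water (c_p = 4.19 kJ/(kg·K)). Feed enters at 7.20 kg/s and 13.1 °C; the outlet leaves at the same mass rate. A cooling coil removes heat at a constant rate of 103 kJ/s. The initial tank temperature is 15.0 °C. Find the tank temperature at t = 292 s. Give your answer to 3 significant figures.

First-law balance (no shaft work): M c_p dT/dt = ṁ c_p (T_in − T) − 103.
Rearrange: dT/dt = (T_ss − T)/τ with τ = M/ṁ = 209.72 s and T_ss = T_in − Q̇/(ṁ c_p) = 9.6858 °C.
This is linear first-order; T(t) = T_ss + (T₀ − T_ss) e^(−t/τ).
T(292) = 9.6858 + (5.3142)·e^(−292/209.72) = 9.6858 + (5.3142)·0.24850 = 11.006 °C.

11.0 °C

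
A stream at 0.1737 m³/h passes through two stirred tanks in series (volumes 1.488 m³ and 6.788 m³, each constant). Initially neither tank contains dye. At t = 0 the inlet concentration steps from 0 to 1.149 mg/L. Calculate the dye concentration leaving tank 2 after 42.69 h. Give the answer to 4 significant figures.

0.6576 mg/L

Each tank obeys Vᵢ dCᵢ/dt = Q(Cᵢ₋₁ − Cᵢ), so τᵢ = Vᵢ/Q.
τ₁ = 1.488/0.1737 = 8.56649 h; τ₂ = 6.788/0.1737 = 39.0789 h.
Tank 1: C₁ = C_in(1 − e^(−t/τ₁)). Tank 2 (τ₁ ≠ τ₂): C₂ = C_in[1 − (τ₁ e^(−t/τ₁) − τ₂ e^(−t/τ₂))/(τ₁ − τ₂)].
At t = 42.69: e^(−t/τ₁) = 0.00685094, e^(−t/τ₂) = 0.335408.
C₂ = 1.149·[1 − (8.56649·0.00685094 − 39.0789·0.335408)/(-30.5124)] = 1.149·0.572347 = 0.657627 mg/L.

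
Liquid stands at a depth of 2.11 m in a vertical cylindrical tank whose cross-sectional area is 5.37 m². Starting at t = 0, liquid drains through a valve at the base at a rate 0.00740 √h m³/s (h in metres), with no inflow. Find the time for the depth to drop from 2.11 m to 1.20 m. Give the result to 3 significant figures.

With no inflow, A dh/dt = −0.00740 √h.
∫ h^(−1/2) dh = −(0.00740/A) ∫ dt, giving 2√h = 2√h₀ − (0.00740/A) t.
t = 2A(√h₀ − √h)/0.00740 = 2·5.37·(√2.11 − √1.20)/0.00740
  = 10.740 × (1.4526 − 1.0954) / 0.00740 = 518.33 s.

518 s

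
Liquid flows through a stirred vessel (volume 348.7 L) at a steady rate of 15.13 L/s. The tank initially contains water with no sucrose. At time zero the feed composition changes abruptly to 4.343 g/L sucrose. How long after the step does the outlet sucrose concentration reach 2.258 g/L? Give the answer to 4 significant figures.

Species balance: V dC/dt = Q(C_in − C) ⇒ τ = V/Q = 23.0469 s.
C(t) = C_in + (C₀ − C_in) e^(−t/τ). Set C = 2.258 and solve for t:
e^(−t/τ) = (C − C_in)/(C₀ − C_in) = (2.258 − 4.343)/(0 − 4.343) = 0.480083
t = −τ ln(…) = 23.0469 × 0.733796 = 16.9118 s.

16.91 s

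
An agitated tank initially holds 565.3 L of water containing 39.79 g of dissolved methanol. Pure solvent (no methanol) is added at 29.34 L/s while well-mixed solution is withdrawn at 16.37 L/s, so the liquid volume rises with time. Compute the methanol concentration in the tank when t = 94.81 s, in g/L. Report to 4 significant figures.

0.005157 g/L

Total volume: dV/dt = Q_in − Q_out = 12.9700 L/s, so V(t) = 565.3 + 12.9700 t and V(94.81) = 1794.99 L.
Species balance (pure solvent in): dm/dt = −Q_out · m/V(t).
dm/m = −Q_out dt/(V₀ + 12.9700 t); integrating gives ln(m/m₀) = −(Q_out/(Q_in−Q_out)) ln(V/V₀).
m = m₀ (V₀/V)^(Q_out/(Q_in−Q_out)) = 39.79 × (565.3/1794.99)^(1.26214) = 9.25663 g.
C = m/V = 9.25663/1794.99 = 0.00515694 g/L.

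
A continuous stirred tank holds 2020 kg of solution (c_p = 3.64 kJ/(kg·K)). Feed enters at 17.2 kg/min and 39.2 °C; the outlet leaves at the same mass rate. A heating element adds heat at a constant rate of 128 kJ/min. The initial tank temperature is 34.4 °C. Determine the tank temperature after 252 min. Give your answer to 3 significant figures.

Heat balance on the well-mixed liquid: M c_p dT/dt = ṁ c_p (T_in − T) + 128.
τ = M/ṁ = 117.44 min; T_ss = T_in + Q̇/(ṁ c_p) = 39.2 + 128/(17.2·3.64) = 41.244 °C.
This is linear first-order; T(t) = T_ss + (T₀ − T_ss) e^(−t/τ).
T(252) = 41.244 + (-6.8445)·e^(−252/117.44) = 41.244 + (-6.8445)·0.11698 = 40.444 °C.

40.4 °C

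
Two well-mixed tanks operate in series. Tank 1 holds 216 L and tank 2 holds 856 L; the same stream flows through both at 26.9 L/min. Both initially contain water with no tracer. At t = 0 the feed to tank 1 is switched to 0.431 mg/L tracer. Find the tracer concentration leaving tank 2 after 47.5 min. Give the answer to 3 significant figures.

0.302 mg/L

Species balance on tank i: dCᵢ/dt = (Cᵢ₋₁ − Cᵢ)/τᵢ with τᵢ = Vᵢ/Q.
τ₁ = 216/26.9 = 8.0297 min; τ₂ = 856/26.9 = 31.822 min.
Tank 1: C₁ = C_in(1 − e^(−t/τ₁)). Tank 2 (τ₁ ≠ τ₂): C₂ = C_in[1 − (τ₁ e^(−t/τ₁) − τ₂ e^(−t/τ₂))/(τ₁ − τ₂)].
At t = 47.5: e^(−t/τ₁) = 0.0026973, e^(−t/τ₂) = 0.22477.
C₂ = 0.431·[1 − (8.0297·0.0026973 − 31.822·0.22477)/(-23.792)] = 0.431·0.70029 = 0.30182 mg/L.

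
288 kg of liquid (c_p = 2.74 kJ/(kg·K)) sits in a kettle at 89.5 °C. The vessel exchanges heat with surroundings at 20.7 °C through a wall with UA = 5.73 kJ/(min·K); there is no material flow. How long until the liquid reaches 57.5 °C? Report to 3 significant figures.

86.2 min

Lumped-capacitance energy balance: M c_p dT/dt = UA(T_amb − T).
τ = M c_p/UA = 137.72 min; T_ss = T_amb = 20.700 °C.
T(t) = T_ss + (T₀ − T_ss)e^(−t/τ); set T = 57.5:
t = −τ ln[(T − T_ss)/(T₀ − T_ss)] = −137.72 · ln(0.53488) = 86.171 min.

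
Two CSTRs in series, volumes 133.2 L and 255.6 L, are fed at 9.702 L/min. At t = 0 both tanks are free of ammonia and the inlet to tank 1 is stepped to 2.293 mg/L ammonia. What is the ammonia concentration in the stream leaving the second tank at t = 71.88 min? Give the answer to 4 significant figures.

Each tank obeys Vᵢ dCᵢ/dt = Q(Cᵢ₋₁ − Cᵢ), so τᵢ = Vᵢ/Q.
τ₁ = 133.2/9.702 = 13.7291 min; τ₂ = 255.6/9.702 = 26.3451 min.
Tank 1: C₁ = C_in(1 − e^(−t/τ₁)). Tank 2 (τ₁ ≠ τ₂): C₂ = C_in[1 − (τ₁ e^(−t/τ₁) − τ₂ e^(−t/τ₂))/(τ₁ − τ₂)].
At t = 71.88: e^(−t/τ₁) = 0.00532372, e^(−t/τ₂) = 0.0653235.
C₂ = 2.293·[1 − (13.7291·0.00532372 − 26.3451·0.0653235)/(-12.6160)] = 2.293·0.869383 = 1.99349 mg/L.

1.993 mg/L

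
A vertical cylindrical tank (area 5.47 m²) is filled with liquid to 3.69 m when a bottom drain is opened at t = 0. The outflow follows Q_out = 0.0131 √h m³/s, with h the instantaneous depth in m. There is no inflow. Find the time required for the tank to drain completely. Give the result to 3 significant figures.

1600 s

With no inflow, A dh/dt = −0.0131 √h.
This is separable: 2 d(√h)/dt = −0.0131/A, so √h = √h₀ − (0.0131/(2A)) t.
Tank is empty when √h = 0: t_empty = 2A√h₀/0.0131.
t_empty = 2·5.47·√3.69/0.0131 = 10.940·1.9209/0.0131 = 1604.2 s.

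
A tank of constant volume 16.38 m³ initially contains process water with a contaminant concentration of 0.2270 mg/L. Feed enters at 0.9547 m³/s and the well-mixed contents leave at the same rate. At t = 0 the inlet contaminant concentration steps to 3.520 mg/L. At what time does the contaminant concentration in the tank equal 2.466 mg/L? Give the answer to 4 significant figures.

Species balance: V dC/dt = Q(C_in − C) ⇒ τ = V/Q = 17.1572 s.
C(t) = C_in + (C₀ − C_in) e^(−t/τ). Set C = 2.466 and solve for t:
e^(−t/τ) = (C − C_in)/(C₀ − C_in) = (2.466 − 3.520)/(0.2270 − 3.520) = 0.320073
t = −τ ln(…) = 17.1572 × 1.13921 = 19.5456 s.

19.55 s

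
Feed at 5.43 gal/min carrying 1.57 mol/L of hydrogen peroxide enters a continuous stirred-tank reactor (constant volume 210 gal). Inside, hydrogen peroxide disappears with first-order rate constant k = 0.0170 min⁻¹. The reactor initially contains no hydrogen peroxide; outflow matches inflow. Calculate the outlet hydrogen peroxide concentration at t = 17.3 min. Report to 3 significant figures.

0.496 mol/L

Accumulation = in − out − consumed: V dC/dt = Q C_in − Q C − k V C.
dC/dt = (Q/V) C_in − (Q/V + k) C; effective rate a = Q/V + k = 0.025857 + 0.0170 = 0.042857 min⁻¹.
C_ss = Q C_in/(Q + kV) = 0.94723 mol/L; C(t) = C_ss + (C₀ − C_ss) e^(−a t).
C(17.3) = 0.94723 + (-0.94723)·e^(−0.042857·17.3) = 0.94723 + (-0.94723)·0.47643 = 0.49594 mol/L.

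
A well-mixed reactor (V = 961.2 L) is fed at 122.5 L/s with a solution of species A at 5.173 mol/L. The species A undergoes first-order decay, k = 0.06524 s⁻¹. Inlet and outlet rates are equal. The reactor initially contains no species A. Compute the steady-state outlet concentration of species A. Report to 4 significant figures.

3.422 mol/L

V dC/dt = Q(C_in − C) − k V C.
Steady state (dC/dt = 0): C_ss = Q C_in/(Q + kV) = C_in/(1 + kV/Q).
C_ss = 122.5·5.173/(122.5 + 0.06524·961.2) = 633.692/185.209 = 3.42151 mol/L.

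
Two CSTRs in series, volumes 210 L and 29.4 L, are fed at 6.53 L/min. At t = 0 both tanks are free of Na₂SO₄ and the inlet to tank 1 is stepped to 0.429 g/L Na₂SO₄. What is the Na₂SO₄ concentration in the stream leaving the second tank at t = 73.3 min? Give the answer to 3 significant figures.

0.378 g/L

Each tank obeys Vᵢ dCᵢ/dt = Q(Cᵢ₋₁ − Cᵢ), so τᵢ = Vᵢ/Q.
τ₁ = 210/6.53 = 32.159 min; τ₂ = 29.4/6.53 = 4.5023 min.
Tank 1: C₁ = C_in(1 − e^(−t/τ₁)). Tank 2 (τ₁ ≠ τ₂): C₂ = C_in[1 − (τ₁ e^(−t/τ₁) − τ₂ e^(−t/τ₂))/(τ₁ − τ₂)].
At t = 73.3: e^(−t/τ₁) = 0.10236, e^(−t/τ₂) = 8.5003e-08.
C₂ = 0.429·[1 − (32.159·0.10236 − 4.5023·8.5003e-08)/(27.657)] = 0.429·0.88098 = 0.37794 g/L.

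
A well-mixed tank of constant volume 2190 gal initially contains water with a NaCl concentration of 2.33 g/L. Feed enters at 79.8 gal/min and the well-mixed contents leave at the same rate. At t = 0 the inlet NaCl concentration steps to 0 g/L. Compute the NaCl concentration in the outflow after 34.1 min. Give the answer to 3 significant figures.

0.673 g/L

Transient balance on the dissolved component: V dC/dt = Q(C_in − C).
Rewrite as dC/dt + C/τ = C_in/τ, τ = V/Q = 27.444 min.
C approaches C_in exponentially: C(t) = C_in + (C₀ − C_in) e^(−t/τ).
C(34.1) = 0 + (2.33 − 0)·e^(−34.1/27.444) = 0 + (2.3300)·0.28865 = 0.67255 g/L.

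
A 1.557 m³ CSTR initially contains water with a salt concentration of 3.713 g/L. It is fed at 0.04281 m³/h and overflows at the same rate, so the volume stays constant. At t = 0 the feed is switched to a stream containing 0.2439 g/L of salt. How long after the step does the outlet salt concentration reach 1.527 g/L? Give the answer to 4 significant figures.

Species balance: V dC/dt = Q(C_in − C) ⇒ τ = V/Q = 36.3700 h.
C(t) = C_in + (C₀ − C_in) e^(−t/τ). Set C = 1.527 and solve for t:
e^(−t/τ) = (C − C_in)/(C₀ − C_in) = (1.527 − 0.2439)/(3.713 − 0.2439) = 0.369865
t = −τ ln(…) = 36.3700 × 0.994616 = 36.1742 h.

36.17 h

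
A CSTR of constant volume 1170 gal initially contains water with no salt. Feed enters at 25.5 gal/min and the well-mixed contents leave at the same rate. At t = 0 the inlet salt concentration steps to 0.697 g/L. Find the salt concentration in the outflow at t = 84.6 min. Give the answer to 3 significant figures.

Accumulation = in − out for the solute gives V dC/dt = Q(C_in − C).
Rewrite as dC/dt + C/τ = C_in/τ, τ = V/Q = 45.882 min.
Integrating: C(t) = C_in + (C₀ − C_in) e^(−t/τ).
C(84.6) = 0.697 + (0 − 0.697)·e^(−84.6/45.882) = 0.697 + (-0.69700)·0.15821 = 0.58673 g/L.

0.587 g/L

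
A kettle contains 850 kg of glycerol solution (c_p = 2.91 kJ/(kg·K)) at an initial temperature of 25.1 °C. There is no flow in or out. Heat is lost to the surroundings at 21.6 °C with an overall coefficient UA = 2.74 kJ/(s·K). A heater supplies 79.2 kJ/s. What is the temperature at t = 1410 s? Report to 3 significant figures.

45.2 °C

M c_p dT/dt = −UA(T − T_amb) + Q̇.
dT/dt = (T_ss − T)/τ with T_ss = T_amb + Q̇/UA = 21.6 + 79.2/2.74 = 50.505 °C, τ = M c_p/UA = 850·2.91/2.74 = 902.74 s.
Solution: T(t) = T_ss + (T₀ − T_ss) e^(−t/τ).
T(1410) = 50.505 + (-25.405)·0.20973 = 45.177 °C.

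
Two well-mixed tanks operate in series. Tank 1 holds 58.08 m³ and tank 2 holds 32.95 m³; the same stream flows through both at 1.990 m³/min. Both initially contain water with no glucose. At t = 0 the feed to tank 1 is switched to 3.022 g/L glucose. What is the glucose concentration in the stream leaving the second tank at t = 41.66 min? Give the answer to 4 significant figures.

1.666 g/L

Species balance on tank i: dCᵢ/dt = (Cᵢ₋₁ − Cᵢ)/τᵢ with τᵢ = Vᵢ/Q.
τ₁ = 58.08/1.990 = 29.1859 min; τ₂ = 32.95/1.990 = 16.5578 min.
Tank 1: C₁ = C_in(1 − e^(−t/τ₁)). Tank 2 (τ₁ ≠ τ₂): C₂ = C_in[1 − (τ₁ e^(−t/τ₁) − τ₂ e^(−t/τ₂))/(τ₁ − τ₂)].
At t = 41.66: e^(−t/τ₁) = 0.239932, e^(−t/τ₂) = 0.0807791.
C₂ = 3.022·[1 − (29.1859·0.239932 − 16.5578·0.0807791)/(12.6281)] = 3.022·0.551390 = 1.66630 g/L.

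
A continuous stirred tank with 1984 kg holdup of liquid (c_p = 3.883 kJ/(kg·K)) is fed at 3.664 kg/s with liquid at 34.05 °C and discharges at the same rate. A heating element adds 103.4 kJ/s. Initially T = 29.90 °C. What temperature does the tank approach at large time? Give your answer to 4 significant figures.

41.32 °C

M c_p dT/dt = ṁ c_p (T_in − T) + Q̇.
At steady state dT/dt = 0 ⇒ T_ss = T_in + Q̇/(ṁ c_p) = 34.05 + 103.4/(3.664·3.883) = 41.3177 °C.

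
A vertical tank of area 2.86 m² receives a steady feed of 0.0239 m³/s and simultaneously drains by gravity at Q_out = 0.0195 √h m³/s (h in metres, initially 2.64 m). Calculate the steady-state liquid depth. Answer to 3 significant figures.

Level balance: A dh/dt = 0.0239 − 0.0195 √h. Setting dh/dt = 0:
Q_in = 0.0195 √h_ss ⇒ √h_ss = 0.0239/0.0195 = 1.2256.
h_ss = 1.2256² = 1.5022 m. (Since h₀ = 2.64 m > h_ss, the level will fall toward this value.)

1.50 m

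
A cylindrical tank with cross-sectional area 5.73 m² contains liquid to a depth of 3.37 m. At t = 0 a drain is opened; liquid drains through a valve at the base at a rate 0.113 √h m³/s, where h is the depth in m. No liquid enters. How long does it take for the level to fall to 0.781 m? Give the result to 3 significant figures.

A dh/dt = −Q_out = −0.113 √h.
This is separable: 2 d(√h)/dt = −0.113/A, so √h = √h₀ − (0.113/(2A)) t.
t = 2A(√h₀ − √h)/0.113 = 2·5.73·(√3.37 − √0.781)/0.113
  = 11.460 × (1.8358 − 0.88374) / 0.113 = 96.549 s.

96.5 s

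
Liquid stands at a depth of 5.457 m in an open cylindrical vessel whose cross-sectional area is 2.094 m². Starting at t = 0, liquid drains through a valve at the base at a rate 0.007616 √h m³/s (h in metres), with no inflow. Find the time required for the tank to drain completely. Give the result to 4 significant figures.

1285 s

A dh/dt = −Q_out = −0.007616 √h.
This is separable: 2 d(√h)/dt = −0.007616/A, so √h = √h₀ − (0.007616/(2A)) t.
Set h = 0: 2√h₀ = (0.007616/A) t_empty ⇒ t_empty = 2A√h₀/0.007616.
t_empty = 2·2.094·√5.457/0.007616 = 4.18800·2.33602/0.007616 = 1284.57 s.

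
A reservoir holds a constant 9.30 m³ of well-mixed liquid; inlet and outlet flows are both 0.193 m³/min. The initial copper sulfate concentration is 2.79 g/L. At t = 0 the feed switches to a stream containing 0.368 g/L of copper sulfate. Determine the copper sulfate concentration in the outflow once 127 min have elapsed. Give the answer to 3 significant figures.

0.542 g/L

Species balance on the tank: V dC/dt = Q(C_in − C).
So dC/dt = (C_in − C)/τ with τ = V/Q = 9.30/0.193 = 48.187 min.
Solution: C(t) = C_in + (C₀ − C_in) e^(−t/τ).
C(127) = 0.368 + (2.79 − 0.368)·e^(−127/48.187) = 0.368 + (2.4220)·0.071677 = 0.54160 g/L.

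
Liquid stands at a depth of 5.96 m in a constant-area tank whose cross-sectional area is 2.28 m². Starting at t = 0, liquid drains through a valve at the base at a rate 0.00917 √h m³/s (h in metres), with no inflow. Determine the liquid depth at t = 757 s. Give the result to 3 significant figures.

0.845 m

A dh/dt = −Q_out = −0.00917 √h.
∫ h^(−1/2) dh = −(0.00917/A) ∫ dt, giving 2√h = 2√h₀ − (0.00917/A) t.
√h = √5.96 − 0.00917·757/(2·2.28) = 2.4413 − 1.5223 = 0.91901.
h = 0.91901² = 0.84458 m.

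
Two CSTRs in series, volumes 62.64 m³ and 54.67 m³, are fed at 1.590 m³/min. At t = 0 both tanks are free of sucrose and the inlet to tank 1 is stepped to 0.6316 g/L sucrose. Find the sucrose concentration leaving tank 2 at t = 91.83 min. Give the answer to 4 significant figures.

Species balance on tank i: dCᵢ/dt = (Cᵢ₋₁ − Cᵢ)/τᵢ with τᵢ = Vᵢ/Q.
τ₁ = 62.64/1.590 = 39.3962 min; τ₂ = 54.67/1.590 = 34.3836 min.
Tank 1: C₁ = C_in(1 − e^(−t/τ₁)). Tank 2 (τ₁ ≠ τ₂): C₂ = C_in[1 − (τ₁ e^(−t/τ₁) − τ₂ e^(−t/τ₂))/(τ₁ − τ₂)].
At t = 91.83: e^(−t/τ₁) = 0.0972049, e^(−t/τ₂) = 0.0692006.
C₂ = 0.6316·[1 − (39.3962·0.0972049 − 34.3836·0.0692006)/(5.01258)] = 0.6316·0.710700 = 0.448878 g/L.

0.4489 g/L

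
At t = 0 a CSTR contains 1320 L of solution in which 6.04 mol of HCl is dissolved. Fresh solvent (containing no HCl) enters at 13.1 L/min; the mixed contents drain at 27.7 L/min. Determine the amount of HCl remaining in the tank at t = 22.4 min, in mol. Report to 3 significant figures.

3.52 mol

Total volume: dV/dt = Q_in − Q_out = -14.600 L/min, so V(t) = 1320 − 14.600 t and V(22.4) = 992.96 L.
No HCl enters, so dm/dt = −Q_out · (m/V).
dm/m = −Q_out dt/(V₀ − 14.600 t); integrating gives ln(m/m₀) = −(Q_out/(Q_in−Q_out)) ln(V/V₀).
m = m₀ (V₀/V)^(Q_out/(Q_in−Q_out)) = 6.04 × (1320/992.96)^(-1.8973) = 3.5193 mol.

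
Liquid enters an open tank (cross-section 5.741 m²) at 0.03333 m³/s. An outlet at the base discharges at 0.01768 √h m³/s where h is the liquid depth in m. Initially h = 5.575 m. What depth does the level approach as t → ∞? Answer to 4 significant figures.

3.554 m

Level balance: A dh/dt = 0.03333 − 0.01768 √h. Setting dh/dt = 0:
Q_in = 0.01768 √h_ss ⇒ √h_ss = 0.03333/0.01768 = 1.88518.
h_ss = 1.88518² = 3.55391 m. (Since h₀ = 5.575 m > h_ss, the level will fall toward this value.)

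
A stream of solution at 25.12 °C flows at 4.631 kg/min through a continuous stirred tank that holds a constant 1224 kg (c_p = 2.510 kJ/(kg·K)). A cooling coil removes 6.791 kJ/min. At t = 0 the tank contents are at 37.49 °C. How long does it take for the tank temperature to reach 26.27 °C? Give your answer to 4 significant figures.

531.5 min

M c_p dT/dt = ṁ c_p (T_in − T) − Q̇.
τ = M/ṁ = 264.306 min; T_ss = T_in − Q̇/(ṁ c_p) = 24.5358 °C.
T(t) = T_ss + (T₀ − T_ss) e^(−t/τ). Set T = 26.27:
e^(−t/τ) = (26.27 − 24.5358)/(37.49 − 24.5358) = 0.133874
t = −264.306 · ln(0.133874) = 531.481 min.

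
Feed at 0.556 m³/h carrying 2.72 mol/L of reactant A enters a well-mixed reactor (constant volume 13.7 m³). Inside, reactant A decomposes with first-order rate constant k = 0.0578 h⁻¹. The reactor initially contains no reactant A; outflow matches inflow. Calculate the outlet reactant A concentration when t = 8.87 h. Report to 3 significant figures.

Accumulation = in − out − consumed: V dC/dt = Q C_in − Q C − k V C.
This is linear with rate a = Q/V + k = 0.098384 h⁻¹.
C_ss = Q C_in/(Q + kV) = 1.1220 mol/L; C(t) = C_ss + (C₀ − C_ss) e^(−a t).
C(8.87) = 1.1220 + (-1.1220)·e^(−0.098384·8.87) = 1.1220 + (-1.1220)·0.41784 = 0.65320 mol/L.

0.653 mol/L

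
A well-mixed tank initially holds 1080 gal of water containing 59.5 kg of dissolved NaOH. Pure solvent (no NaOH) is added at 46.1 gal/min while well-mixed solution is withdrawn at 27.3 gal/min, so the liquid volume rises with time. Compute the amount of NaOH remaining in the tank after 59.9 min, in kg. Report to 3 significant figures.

21.1 kg

Let m(t) be the amount of NaOH. Volume: V(t) = V₀ + (Q_in − Q_out) t = 1080 + 18.800 t; V(59.9) = 2206.1 gal.
Solute balance: dm/dt = 0 − Q_out C = −Q_out m/V(t).
dm/m = −Q_out dt/(V₀ + 18.800 t); integrating gives ln(m/m₀) = −(Q_out/(Q_in−Q_out)) ln(V/V₀).
m = m₀ (V₀/V)^(Q_out/(Q_in−Q_out)) = 59.5 × (1080/2206.1)^(1.4521) = 21.089 kg.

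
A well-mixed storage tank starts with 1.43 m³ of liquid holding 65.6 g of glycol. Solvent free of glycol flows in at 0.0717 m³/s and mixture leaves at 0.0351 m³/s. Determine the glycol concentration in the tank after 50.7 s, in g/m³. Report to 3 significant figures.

Let m(t) be the amount of glycol. Volume: V(t) = V₀ + (Q_in − Q_out) t = 1.43 + 0.036600 t; V(50.7) = 3.2856 m³.
Solute balance: dm/dt = 0 − Q_out C = −Q_out m/V(t).
Separate: dm/m = −Q_out dt/V(t) ⇒ ln(m/m₀) = −(Q_out/(Q_in−Q_out)) ln(V/V₀).
m = m₀ (V₀/V)^(Q_out/(Q_in−Q_out)) = 65.6 × (1.43/3.2856)^(0.95902) = 29.541 g.
C = m/V = 29.541/3.2856 = 8.9911 g/m³.

8.99 g/m³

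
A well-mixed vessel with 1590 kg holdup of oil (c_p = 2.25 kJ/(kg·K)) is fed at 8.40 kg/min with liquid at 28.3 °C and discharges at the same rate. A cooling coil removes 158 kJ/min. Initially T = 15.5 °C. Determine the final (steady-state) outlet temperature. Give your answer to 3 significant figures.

19.9 °C

M c_p dT/dt = ṁ c_p (T_in − T) − Q̇.
At steady state dT/dt = 0 ⇒ T_ss = T_in − Q̇/(ṁ c_p) = 28.3 − 158/(8.40·2.25) = 19.940 °C.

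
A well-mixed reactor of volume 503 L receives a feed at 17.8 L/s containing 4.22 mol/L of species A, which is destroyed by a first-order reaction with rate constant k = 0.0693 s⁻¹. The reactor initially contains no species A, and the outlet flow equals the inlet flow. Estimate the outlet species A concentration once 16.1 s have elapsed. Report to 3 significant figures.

1.16 mol/L

Accumulation = in − out − consumed: V dC/dt = Q C_in − Q C − k V C.
dC/dt = (Q/V) C_in − (Q/V + k) C; effective rate a = Q/V + k = 0.035388 + 0.0693 = 0.10469 s⁻¹.
C_ss = Q C_in/(Q + kV) = 1.4265 mol/L; C(t) = C_ss + (C₀ − C_ss) e^(−a t).
C(16.1) = 1.4265 + (-1.4265)·e^(−0.10469·16.1) = 1.4265 + (-1.4265)·0.18536 = 1.1621 mol/L.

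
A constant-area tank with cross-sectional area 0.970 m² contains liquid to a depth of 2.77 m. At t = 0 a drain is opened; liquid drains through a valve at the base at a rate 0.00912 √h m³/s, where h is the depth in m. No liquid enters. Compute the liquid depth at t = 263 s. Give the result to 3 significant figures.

0.183 m

A dh/dt = −Q_out = −0.00912 √h.
This is separable: 2 d(√h)/dt = −0.00912/A, so √h = √h₀ − (0.00912/(2A)) t.
√h = √2.77 − 0.00912·263/(2·0.970) = 1.6643 − 1.2364 = 0.42796.
h = 0.42796² = 0.18315 m.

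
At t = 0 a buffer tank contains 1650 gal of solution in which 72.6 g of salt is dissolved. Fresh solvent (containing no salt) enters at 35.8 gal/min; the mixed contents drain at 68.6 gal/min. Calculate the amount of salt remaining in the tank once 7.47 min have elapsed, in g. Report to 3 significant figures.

51.9 g

Total volume: dV/dt = Q_in − Q_out = -32.800 gal/min, so V(t) = 1650 − 32.800 t and V(7.47) = 1405.0 gal.
Solute balance: dm/dt = 0 − Q_out C = −Q_out m/V(t).
Separate: dm/m = −Q_out dt/V(t) ⇒ ln(m/m₀) = −(Q_out/(Q_in−Q_out)) ln(V/V₀).
m = m₀ (V₀/V)^(Q_out/(Q_in−Q_out)) = 72.6 × (1650/1405.0)^(-2.0915) = 51.871 g.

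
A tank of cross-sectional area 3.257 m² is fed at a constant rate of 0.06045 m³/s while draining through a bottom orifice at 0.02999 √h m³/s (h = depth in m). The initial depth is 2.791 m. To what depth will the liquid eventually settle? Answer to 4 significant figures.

A dh/dt = Q_in − 0.02999 √h. Steady state requires inflow = outflow:
Q_in = 0.02999 √h_ss ⇒ √h_ss = 0.06045/0.02999 = 2.01567.
h_ss = 2.01567² = 4.06293 m. (Since h₀ = 2.791 m < h_ss, the level will rise toward this value.)

4.063 m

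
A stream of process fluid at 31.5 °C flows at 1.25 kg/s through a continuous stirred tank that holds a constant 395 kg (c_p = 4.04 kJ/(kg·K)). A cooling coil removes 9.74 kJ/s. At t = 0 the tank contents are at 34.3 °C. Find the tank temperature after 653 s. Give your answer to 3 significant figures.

Unsteady energy balance on the tank contents: M c_p dT/dt = ṁ c_p (T_in − T) − 9.74.
Rearrange: dT/dt = (T_ss − T)/τ with τ = M/ṁ = 316.00 s and T_ss = T_in − Q̇/(ṁ c_p) = 29.571 °C.
T approaches T_ss exponentially: T(t) = T_ss + (T₀ − T_ss) e^(−t/τ).
T(653) = 29.571 + (4.7287)·e^(−653/316.00) = 29.571 + (4.7287)·0.12663 = 30.170 °C.

30.2 °C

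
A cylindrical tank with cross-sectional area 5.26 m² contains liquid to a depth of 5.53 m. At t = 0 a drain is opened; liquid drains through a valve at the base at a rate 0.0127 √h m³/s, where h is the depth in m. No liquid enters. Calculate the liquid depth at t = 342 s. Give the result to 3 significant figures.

3.76 m

With no inflow, A dh/dt = −0.0127 √h.
This is separable: 2 d(√h)/dt = −0.0127/A, so √h = √h₀ − (0.0127/(2A)) t.
√h = √5.53 − 0.0127·342/(2·5.26) = 2.3516 − 0.41287 = 1.9387.
h = 1.9387² = 3.7587 m.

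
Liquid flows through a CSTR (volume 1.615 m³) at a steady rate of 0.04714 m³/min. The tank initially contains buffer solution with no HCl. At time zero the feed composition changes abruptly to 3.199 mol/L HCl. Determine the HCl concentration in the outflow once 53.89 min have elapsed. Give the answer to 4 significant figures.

Accumulation = in − out for the solute gives V dC/dt = Q(C_in − C).
Time constant τ = V/Q = 1.615/0.04714 = 34.2597 min.
C approaches C_in exponentially: C(t) = C_in + (C₀ − C_in) e^(−t/τ).
C(53.89) = 3.199 + (0 − 3.199)·e^(−53.89/34.2597) = 3.199 + (-3.19900)·0.207425 = 2.53545 mol/L.

2.535 mol/L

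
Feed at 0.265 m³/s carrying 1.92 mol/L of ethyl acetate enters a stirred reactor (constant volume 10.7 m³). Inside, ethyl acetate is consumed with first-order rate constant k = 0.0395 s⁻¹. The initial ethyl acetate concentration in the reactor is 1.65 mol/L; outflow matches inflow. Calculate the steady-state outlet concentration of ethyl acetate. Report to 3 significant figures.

0.740 mol/L

Species balance: V dC/dt = Q C_in − Q C − k V C.
At steady state: 0 = Q C_in − (Q + kV) C_ss, so C_ss = Q C_in/(Q + kV).
C_ss = 0.265·1.92/(0.265 + 0.0395·10.7) = 0.50880/0.68765 = 0.73991 mol/L.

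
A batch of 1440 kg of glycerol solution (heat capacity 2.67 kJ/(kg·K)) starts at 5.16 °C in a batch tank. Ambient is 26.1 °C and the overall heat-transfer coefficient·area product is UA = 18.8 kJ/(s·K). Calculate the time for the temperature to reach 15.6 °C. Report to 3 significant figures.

141 s

Lumped-capacitance energy balance: M c_p dT/dt = UA(T_amb − T).
τ = M c_p/UA = 204.51 s; T_ss = T_amb = 26.100 °C.
T(t) = T_ss + (T₀ − T_ss)e^(−t/τ); set T = 15.6:
t = −τ ln[(T − T_ss)/(T₀ − T_ss)] = −204.51 · ln(0.50143) = 141.17 s.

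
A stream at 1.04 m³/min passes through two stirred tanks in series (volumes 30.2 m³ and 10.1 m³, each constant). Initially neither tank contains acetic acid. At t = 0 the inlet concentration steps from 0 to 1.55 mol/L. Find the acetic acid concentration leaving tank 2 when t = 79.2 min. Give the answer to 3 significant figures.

Each tank obeys Vᵢ dCᵢ/dt = Q(Cᵢ₋₁ − Cᵢ), so τᵢ = Vᵢ/Q.
τ₁ = 30.2/1.04 = 29.038 min; τ₂ = 10.1/1.04 = 9.7115 min.
Tank 1: C₁ = C_in(1 − e^(−t/τ₁)). Tank 2 (τ₁ ≠ τ₂): C₂ = C_in[1 − (τ₁ e^(−t/τ₁) − τ₂ e^(−t/τ₂))/(τ₁ − τ₂)].
At t = 79.2: e^(−t/τ₁) = 0.065388, e^(−t/τ₂) = 0.00028722.
C₂ = 1.55·[1 − (29.038·0.065388 − 9.7115·0.00028722)/(19.327)] = 1.55·0.90190 = 1.3979 mol/L.

1.40 mol/L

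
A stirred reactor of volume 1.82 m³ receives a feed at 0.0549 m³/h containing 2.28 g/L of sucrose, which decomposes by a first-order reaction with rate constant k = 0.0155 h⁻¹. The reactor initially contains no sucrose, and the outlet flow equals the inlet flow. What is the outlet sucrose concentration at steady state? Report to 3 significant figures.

Species balance: V dC/dt = Q C_in − Q C − k V C.
Steady state (dC/dt = 0): C_ss = Q C_in/(Q + kV) = C_in/(1 + kV/Q).
C_ss = 0.0549·2.28/(0.0549 + 0.0155·1.82) = 0.12517/0.083110 = 1.5061 g/L.

1.51 g/L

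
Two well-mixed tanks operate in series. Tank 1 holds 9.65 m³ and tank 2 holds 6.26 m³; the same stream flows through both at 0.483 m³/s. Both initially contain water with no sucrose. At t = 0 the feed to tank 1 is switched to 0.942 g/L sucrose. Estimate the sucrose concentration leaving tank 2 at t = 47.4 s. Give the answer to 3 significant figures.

Each tank obeys Vᵢ dCᵢ/dt = Q(Cᵢ₋₁ − Cᵢ), so τᵢ = Vᵢ/Q.
τ₁ = 9.65/0.483 = 19.979 s; τ₂ = 6.26/0.483 = 12.961 s.
Solving the cascade with C₁(0)=C₂(0)=0 gives C₂(t) = C_in[1 − (τ₁ e^(−t/τ₁) − τ₂ e^(−t/τ₂))/(τ₁ − τ₂)].
At t = 47.4: e^(−t/τ₁) = 0.093251, e^(−t/τ₂) = 0.025804.
C₂ = 0.942·[1 − (19.979·0.093251 − 12.961·0.025804)/(7.0186)] = 0.942·0.78220 = 0.73683 g/L.

0.737 g/L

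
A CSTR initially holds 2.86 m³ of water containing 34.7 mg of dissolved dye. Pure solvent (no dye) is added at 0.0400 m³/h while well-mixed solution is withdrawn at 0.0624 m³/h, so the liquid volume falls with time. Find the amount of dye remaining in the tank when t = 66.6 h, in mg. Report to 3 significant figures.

4.45 mg

Let m(t) be the amount of dye. Volume: V(t) = V₀ + (Q_in − Q_out) t = 2.86 − 0.022400 t; V(66.6) = 1.3682 m³.
No dye enters, so dm/dt = −Q_out · (m/V).
dm/m = −Q_out dt/(V₀ − 0.022400 t); integrating gives ln(m/m₀) = −(Q_out/(Q_in−Q_out)) ln(V/V₀).
m = m₀ (V₀/V)^(Q_out/(Q_in−Q_out)) = 34.7 × (2.86/1.3682)^(-2.7857) = 4.4490 mg.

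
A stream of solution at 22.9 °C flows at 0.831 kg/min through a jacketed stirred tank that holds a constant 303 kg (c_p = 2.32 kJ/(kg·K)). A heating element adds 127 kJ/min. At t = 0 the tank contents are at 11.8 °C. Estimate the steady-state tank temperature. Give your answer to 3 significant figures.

M c_p dT/dt = ṁ c_p (T_in − T) + Q̇.
At steady state dT/dt = 0 ⇒ T_ss = T_in + Q̇/(ṁ c_p) = 22.9 + 127/(0.831·2.32) = 88.774 °C.

88.8 °C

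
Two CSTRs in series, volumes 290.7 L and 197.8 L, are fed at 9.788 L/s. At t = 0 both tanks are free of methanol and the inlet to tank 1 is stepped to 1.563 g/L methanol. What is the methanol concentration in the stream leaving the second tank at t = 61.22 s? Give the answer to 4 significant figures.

Time constants: τᵢ = Vᵢ/Q for each well-mixed tank.
τ₁ = 290.7/9.788 = 29.6996 s; τ₂ = 197.8/9.788 = 20.2084 s.
Tank 1: C₁ = C_in(1 − e^(−t/τ₁)). Tank 2 (τ₁ ≠ τ₂): C₂ = C_in[1 − (τ₁ e^(−t/τ₁) − τ₂ e^(−t/τ₂))/(τ₁ − τ₂)].
At t = 61.22: e^(−t/τ₁) = 0.127288, e^(−t/τ₂) = 0.0483432.
C₂ = 1.563·[1 − (29.6996·0.127288 − 20.2084·0.0483432)/(9.49121)] = 1.563·0.704626 = 1.10133 g/L.

1.101 g/L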